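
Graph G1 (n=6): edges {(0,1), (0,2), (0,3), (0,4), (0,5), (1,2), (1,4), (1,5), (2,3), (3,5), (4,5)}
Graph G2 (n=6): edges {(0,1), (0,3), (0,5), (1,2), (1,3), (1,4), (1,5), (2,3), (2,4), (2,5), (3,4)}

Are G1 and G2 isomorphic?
Yes, isomorphic

The graphs are isomorphic.
One valid mapping φ: V(G1) → V(G2): 0→1, 1→2, 2→5, 3→0, 4→4, 5→3

Verify φ preserves adjacency — for each edge of G1, its image is an edge of G2:
  (0,1) → (φ(0),φ(1)) = (1,2) ∈ E(G2) ✓
  (0,2) → (φ(0),φ(2)) = (1,5) ∈ E(G2) ✓
  (0,3) → (φ(0),φ(3)) = (0,1) ∈ E(G2) ✓
  (0,4) → (φ(0),φ(4)) = (1,4) ∈ E(G2) ✓
  (0,5) → (φ(0),φ(5)) = (1,3) ∈ E(G2) ✓
  (1,2) → (φ(1),φ(2)) = (2,5) ∈ E(G2) ✓
  (1,4) → (φ(1),φ(4)) = (2,4) ∈ E(G2) ✓
  (1,5) → (φ(1),φ(5)) = (2,3) ∈ E(G2) ✓
  (2,3) → (φ(2),φ(3)) = (0,5) ∈ E(G2) ✓
  (3,5) → (φ(3),φ(5)) = (0,3) ∈ E(G2) ✓
  (4,5) → (φ(4),φ(5)) = (3,4) ∈ E(G2) ✓
All 11 edges of G1 map to edges of G2, and |E(G1)| = |E(G2)| = 11, so φ is a bijection on edges as well as vertices. Hence G1 ≅ G2.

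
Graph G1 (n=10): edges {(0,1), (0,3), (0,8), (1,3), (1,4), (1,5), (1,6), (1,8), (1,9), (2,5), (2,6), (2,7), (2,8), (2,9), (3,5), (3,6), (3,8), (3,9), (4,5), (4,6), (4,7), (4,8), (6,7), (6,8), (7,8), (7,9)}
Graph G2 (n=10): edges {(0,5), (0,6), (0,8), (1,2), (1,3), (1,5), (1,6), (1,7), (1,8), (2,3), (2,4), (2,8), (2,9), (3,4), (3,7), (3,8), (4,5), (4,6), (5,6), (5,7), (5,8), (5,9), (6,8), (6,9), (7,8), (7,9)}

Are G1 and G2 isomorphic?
Yes, isomorphic

The graphs are isomorphic.
One valid mapping φ: V(G1) → V(G2): 0→0, 1→5, 2→2, 3→6, 4→7, 5→9, 6→1, 7→3, 8→8, 9→4

Verify φ preserves adjacency — for each edge of G1, its image is an edge of G2:
  (0,1) → (φ(0),φ(1)) = (0,5) ∈ E(G2) ✓
  (0,3) → (φ(0),φ(3)) = (0,6) ∈ E(G2) ✓
  (0,8) → (φ(0),φ(8)) = (0,8) ∈ E(G2) ✓
  (1,3) → (φ(1),φ(3)) = (5,6) ∈ E(G2) ✓
  (1,4) → (φ(1),φ(4)) = (5,7) ∈ E(G2) ✓
  (1,5) → (φ(1),φ(5)) = (5,9) ∈ E(G2) ✓
  (1,6) → (φ(1),φ(6)) = (1,5) ∈ E(G2) ✓
  (1,8) → (φ(1),φ(8)) = (5,8) ∈ E(G2) ✓
  (1,9) → (φ(1),φ(9)) = (4,5) ∈ E(G2) ✓
  (2,5) → (φ(2),φ(5)) = (2,9) ∈ E(G2) ✓
  (2,6) → (φ(2),φ(6)) = (1,2) ∈ E(G2) ✓
  (2,7) → (φ(2),φ(7)) = (2,3) ∈ E(G2) ✓
  (2,8) → (φ(2),φ(8)) = (2,8) ∈ E(G2) ✓
  (2,9) → (φ(2),φ(9)) = (2,4) ∈ E(G2) ✓
  (3,5) → (φ(3),φ(5)) = (6,9) ∈ E(G2) ✓
  (3,6) → (φ(3),φ(6)) = (1,6) ∈ E(G2) ✓
  (3,8) → (φ(3),φ(8)) = (6,8) ∈ E(G2) ✓
  (3,9) → (φ(3),φ(9)) = (4,6) ∈ E(G2) ✓
  (4,5) → (φ(4),φ(5)) = (7,9) ∈ E(G2) ✓
  (4,6) → (φ(4),φ(6)) = (1,7) ∈ E(G2) ✓
  (4,7) → (φ(4),φ(7)) = (3,7) ∈ E(G2) ✓
  (4,8) → (φ(4),φ(8)) = (7,8) ∈ E(G2) ✓
  (6,7) → (φ(6),φ(7)) = (1,3) ∈ E(G2) ✓
  (6,8) → (φ(6),φ(8)) = (1,8) ∈ E(G2) ✓
  (7,8) → (φ(7),φ(8)) = (3,8) ∈ E(G2) ✓
  (7,9) → (φ(7),φ(9)) = (3,4) ∈ E(G2) ✓
All 26 edges of G1 map to edges of G2, and |E(G1)| = |E(G2)| = 26, so φ is a bijection on edges as well as vertices. Hence G1 ≅ G2.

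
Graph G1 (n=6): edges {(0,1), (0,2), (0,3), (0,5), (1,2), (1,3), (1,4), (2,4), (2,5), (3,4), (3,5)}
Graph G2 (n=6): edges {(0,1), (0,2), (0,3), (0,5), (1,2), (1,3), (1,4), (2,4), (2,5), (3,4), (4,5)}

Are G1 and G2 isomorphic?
Yes, isomorphic

The graphs are isomorphic.
One valid mapping φ: V(G1) → V(G2): 0→1, 1→2, 2→4, 3→0, 4→5, 5→3

Verify φ preserves adjacency — for each edge of G1, its image is an edge of G2:
  (0,1) → (φ(0),φ(1)) = (1,2) ∈ E(G2) ✓
  (0,2) → (φ(0),φ(2)) = (1,4) ∈ E(G2) ✓
  (0,3) → (φ(0),φ(3)) = (0,1) ∈ E(G2) ✓
  (0,5) → (φ(0),φ(5)) = (1,3) ∈ E(G2) ✓
  (1,2) → (φ(1),φ(2)) = (2,4) ∈ E(G2) ✓
  (1,3) → (φ(1),φ(3)) = (0,2) ∈ E(G2) ✓
  (1,4) → (φ(1),φ(4)) = (2,5) ∈ E(G2) ✓
  (2,4) → (φ(2),φ(4)) = (4,5) ∈ E(G2) ✓
  (2,5) → (φ(2),φ(5)) = (3,4) ∈ E(G2) ✓
  (3,4) → (φ(3),φ(4)) = (0,5) ∈ E(G2) ✓
  (3,5) → (φ(3),φ(5)) = (0,3) ∈ E(G2) ✓
All 11 edges of G1 map to edges of G2, and |E(G1)| = |E(G2)| = 11, so φ is a bijection on edges as well as vertices. Hence G1 ≅ G2.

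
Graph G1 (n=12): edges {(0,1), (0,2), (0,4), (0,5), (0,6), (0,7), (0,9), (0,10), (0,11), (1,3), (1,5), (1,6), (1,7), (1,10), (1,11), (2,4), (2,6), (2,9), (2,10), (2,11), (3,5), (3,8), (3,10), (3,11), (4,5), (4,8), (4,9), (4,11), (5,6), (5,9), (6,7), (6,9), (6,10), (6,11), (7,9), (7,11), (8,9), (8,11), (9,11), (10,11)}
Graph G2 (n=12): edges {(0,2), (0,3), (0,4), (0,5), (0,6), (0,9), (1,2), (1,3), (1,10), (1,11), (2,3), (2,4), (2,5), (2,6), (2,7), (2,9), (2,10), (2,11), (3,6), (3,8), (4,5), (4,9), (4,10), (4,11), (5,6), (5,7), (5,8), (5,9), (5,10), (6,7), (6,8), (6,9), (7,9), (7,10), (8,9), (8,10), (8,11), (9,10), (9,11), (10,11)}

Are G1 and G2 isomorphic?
Yes, isomorphic

The graphs are isomorphic.
One valid mapping φ: V(G1) → V(G2): 0→9, 1→6, 2→4, 3→3, 4→11, 5→8, 6→5, 7→7, 8→1, 9→10, 10→0, 11→2

Verify φ preserves adjacency — for each edge of G1, its image is an edge of G2:
  (0,1) → (φ(0),φ(1)) = (6,9) ∈ E(G2) ✓
  (0,2) → (φ(0),φ(2)) = (4,9) ∈ E(G2) ✓
  (0,4) → (φ(0),φ(4)) = (9,11) ∈ E(G2) ✓
  (0,5) → (φ(0),φ(5)) = (8,9) ∈ E(G2) ✓
  (0,6) → (φ(0),φ(6)) = (5,9) ∈ E(G2) ✓
  (0,7) → (φ(0),φ(7)) = (7,9) ∈ E(G2) ✓
  (0,9) → (φ(0),φ(9)) = (9,10) ∈ E(G2) ✓
  (0,10) → (φ(0),φ(10)) = (0,9) ∈ E(G2) ✓
  (0,11) → (φ(0),φ(11)) = (2,9) ∈ E(G2) ✓
  (1,3) → (φ(1),φ(3)) = (3,6) ∈ E(G2) ✓
  (1,5) → (φ(1),φ(5)) = (6,8) ∈ E(G2) ✓
  (1,6) → (φ(1),φ(6)) = (5,6) ∈ E(G2) ✓
  (1,7) → (φ(1),φ(7)) = (6,7) ∈ E(G2) ✓
  (1,10) → (φ(1),φ(10)) = (0,6) ∈ E(G2) ✓
  (1,11) → (φ(1),φ(11)) = (2,6) ∈ E(G2) ✓
  (2,4) → (φ(2),φ(4)) = (4,11) ∈ E(G2) ✓
  (2,6) → (φ(2),φ(6)) = (4,5) ∈ E(G2) ✓
  (2,9) → (φ(2),φ(9)) = (4,10) ∈ E(G2) ✓
  (2,10) → (φ(2),φ(10)) = (0,4) ∈ E(G2) ✓
  (2,11) → (φ(2),φ(11)) = (2,4) ∈ E(G2) ✓
  (3,5) → (φ(3),φ(5)) = (3,8) ∈ E(G2) ✓
  (3,8) → (φ(3),φ(8)) = (1,3) ∈ E(G2) ✓
  (3,10) → (φ(3),φ(10)) = (0,3) ∈ E(G2) ✓
  (3,11) → (φ(3),φ(11)) = (2,3) ∈ E(G2) ✓
  (4,5) → (φ(4),φ(5)) = (8,11) ∈ E(G2) ✓
  (4,8) → (φ(4),φ(8)) = (1,11) ∈ E(G2) ✓
  (4,9) → (φ(4),φ(9)) = (10,11) ∈ E(G2) ✓
  (4,11) → (φ(4),φ(11)) = (2,11) ∈ E(G2) ✓
  (5,6) → (φ(5),φ(6)) = (5,8) ∈ E(G2) ✓
  (5,9) → (φ(5),φ(9)) = (8,10) ∈ E(G2) ✓
  (6,7) → (φ(6),φ(7)) = (5,7) ∈ E(G2) ✓
  (6,9) → (φ(6),φ(9)) = (5,10) ∈ E(G2) ✓
  (6,10) → (φ(6),φ(10)) = (0,5) ∈ E(G2) ✓
  (6,11) → (φ(6),φ(11)) = (2,5) ∈ E(G2) ✓
  (7,9) → (φ(7),φ(9)) = (7,10) ∈ E(G2) ✓
  (7,11) → (φ(7),φ(11)) = (2,7) ∈ E(G2) ✓
  (8,9) → (φ(8),φ(9)) = (1,10) ∈ E(G2) ✓
  (8,11) → (φ(8),φ(11)) = (1,2) ∈ E(G2) ✓
  (9,11) → (φ(9),φ(11)) = (2,10) ∈ E(G2) ✓
  (10,11) → (φ(10),φ(11)) = (0,2) ∈ E(G2) ✓
All 40 edges of G1 map to edges of G2, and |E(G1)| = |E(G2)| = 40, so φ is a bijection on edges as well as vertices. Hence G1 ≅ G2.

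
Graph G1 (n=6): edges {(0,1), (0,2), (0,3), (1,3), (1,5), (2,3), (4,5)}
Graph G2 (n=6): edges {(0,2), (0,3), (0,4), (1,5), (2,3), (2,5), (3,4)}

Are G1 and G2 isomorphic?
Yes, isomorphic

The graphs are isomorphic.
One valid mapping φ: V(G1) → V(G2): 0→0, 1→2, 2→4, 3→3, 4→1, 5→5

Verify φ preserves adjacency — for each edge of G1, its image is an edge of G2:
  (0,1) → (φ(0),φ(1)) = (0,2) ∈ E(G2) ✓
  (0,2) → (φ(0),φ(2)) = (0,4) ∈ E(G2) ✓
  (0,3) → (φ(0),φ(3)) = (0,3) ∈ E(G2) ✓
  (1,3) → (φ(1),φ(3)) = (2,3) ∈ E(G2) ✓
  (1,5) → (φ(1),φ(5)) = (2,5) ∈ E(G2) ✓
  (2,3) → (φ(2),φ(3)) = (3,4) ∈ E(G2) ✓
  (4,5) → (φ(4),φ(5)) = (1,5) ∈ E(G2) ✓
All 7 edges of G1 map to edges of G2, and |E(G1)| = |E(G2)| = 7, so φ is a bijection on edges as well as vertices. Hence G1 ≅ G2.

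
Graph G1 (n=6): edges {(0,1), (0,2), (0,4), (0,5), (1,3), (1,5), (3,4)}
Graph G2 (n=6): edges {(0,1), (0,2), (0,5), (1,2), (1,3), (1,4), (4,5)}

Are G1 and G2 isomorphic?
Yes, isomorphic

The graphs are isomorphic.
One valid mapping φ: V(G1) → V(G2): 0→1, 1→0, 2→3, 3→5, 4→4, 5→2

Verify φ preserves adjacency — for each edge of G1, its image is an edge of G2:
  (0,1) → (φ(0),φ(1)) = (0,1) ∈ E(G2) ✓
  (0,2) → (φ(0),φ(2)) = (1,3) ∈ E(G2) ✓
  (0,4) → (φ(0),φ(4)) = (1,4) ∈ E(G2) ✓
  (0,5) → (φ(0),φ(5)) = (1,2) ∈ E(G2) ✓
  (1,3) → (φ(1),φ(3)) = (0,5) ∈ E(G2) ✓
  (1,5) → (φ(1),φ(5)) = (0,2) ∈ E(G2) ✓
  (3,4) → (φ(3),φ(4)) = (4,5) ∈ E(G2) ✓
All 7 edges of G1 map to edges of G2, and |E(G1)| = |E(G2)| = 7, so φ is a bijection on edges as well as vertices. Hence G1 ≅ G2.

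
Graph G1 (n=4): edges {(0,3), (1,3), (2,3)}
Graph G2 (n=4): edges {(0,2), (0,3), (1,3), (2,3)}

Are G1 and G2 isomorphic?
No, not isomorphic

The graphs are NOT isomorphic.

Counting edges: G1 has 3 edge(s); G2 has 4 edge(s).
Edge count is an isomorphism invariant (a bijection on vertices induces a bijection on edges), so differing edge counts rule out isomorphism.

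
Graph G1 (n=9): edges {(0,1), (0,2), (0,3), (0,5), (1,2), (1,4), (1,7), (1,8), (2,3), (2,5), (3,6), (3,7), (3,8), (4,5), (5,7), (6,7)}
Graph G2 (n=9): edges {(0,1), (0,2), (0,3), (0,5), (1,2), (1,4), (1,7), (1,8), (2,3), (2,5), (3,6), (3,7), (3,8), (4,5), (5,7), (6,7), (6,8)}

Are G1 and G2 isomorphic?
No, not isomorphic

The graphs are NOT isomorphic.

Counting edges: G1 has 16 edge(s); G2 has 17 edge(s).
Edge count is an isomorphism invariant (a bijection on vertices induces a bijection on edges), so differing edge counts rule out isomorphism.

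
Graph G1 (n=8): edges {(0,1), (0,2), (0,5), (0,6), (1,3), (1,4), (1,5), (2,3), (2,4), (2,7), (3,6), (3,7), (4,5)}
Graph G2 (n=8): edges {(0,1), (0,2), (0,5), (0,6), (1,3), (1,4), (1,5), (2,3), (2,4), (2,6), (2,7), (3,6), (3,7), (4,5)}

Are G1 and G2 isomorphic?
No, not isomorphic

The graphs are NOT isomorphic.

Counting edges: G1 has 13 edge(s); G2 has 14 edge(s).
Edge count is an isomorphism invariant (a bijection on vertices induces a bijection on edges), so differing edge counts rule out isomorphism.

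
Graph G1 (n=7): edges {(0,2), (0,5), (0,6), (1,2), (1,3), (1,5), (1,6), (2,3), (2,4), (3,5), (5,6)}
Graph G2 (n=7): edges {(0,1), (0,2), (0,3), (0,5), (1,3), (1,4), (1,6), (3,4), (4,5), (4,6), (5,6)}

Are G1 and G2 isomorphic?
Yes, isomorphic

The graphs are isomorphic.
One valid mapping φ: V(G1) → V(G2): 0→5, 1→1, 2→0, 3→3, 4→2, 5→4, 6→6

Verify φ preserves adjacency — for each edge of G1, its image is an edge of G2:
  (0,2) → (φ(0),φ(2)) = (0,5) ∈ E(G2) ✓
  (0,5) → (φ(0),φ(5)) = (4,5) ∈ E(G2) ✓
  (0,6) → (φ(0),φ(6)) = (5,6) ∈ E(G2) ✓
  (1,2) → (φ(1),φ(2)) = (0,1) ∈ E(G2) ✓
  (1,3) → (φ(1),φ(3)) = (1,3) ∈ E(G2) ✓
  (1,5) → (φ(1),φ(5)) = (1,4) ∈ E(G2) ✓
  (1,6) → (φ(1),φ(6)) = (1,6) ∈ E(G2) ✓
  (2,3) → (φ(2),φ(3)) = (0,3) ∈ E(G2) ✓
  (2,4) → (φ(2),φ(4)) = (0,2) ∈ E(G2) ✓
  (3,5) → (φ(3),φ(5)) = (3,4) ∈ E(G2) ✓
  (5,6) → (φ(5),φ(6)) = (4,6) ∈ E(G2) ✓
All 11 edges of G1 map to edges of G2, and |E(G1)| = |E(G2)| = 11, so φ is a bijection on edges as well as vertices. Hence G1 ≅ G2.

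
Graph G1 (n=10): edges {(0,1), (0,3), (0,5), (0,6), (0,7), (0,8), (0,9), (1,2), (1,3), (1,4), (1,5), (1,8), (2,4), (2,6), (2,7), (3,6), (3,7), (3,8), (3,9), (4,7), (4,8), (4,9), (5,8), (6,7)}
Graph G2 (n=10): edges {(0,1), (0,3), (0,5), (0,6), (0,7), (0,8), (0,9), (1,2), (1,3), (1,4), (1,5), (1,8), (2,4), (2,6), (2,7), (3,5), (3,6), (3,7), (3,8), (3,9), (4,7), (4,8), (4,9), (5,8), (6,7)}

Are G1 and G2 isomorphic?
No, not isomorphic

The graphs are NOT isomorphic.

Counting edges: G1 has 24 edge(s); G2 has 25 edge(s).
Edge count is an isomorphism invariant (a bijection on vertices induces a bijection on edges), so differing edge counts rule out isomorphism.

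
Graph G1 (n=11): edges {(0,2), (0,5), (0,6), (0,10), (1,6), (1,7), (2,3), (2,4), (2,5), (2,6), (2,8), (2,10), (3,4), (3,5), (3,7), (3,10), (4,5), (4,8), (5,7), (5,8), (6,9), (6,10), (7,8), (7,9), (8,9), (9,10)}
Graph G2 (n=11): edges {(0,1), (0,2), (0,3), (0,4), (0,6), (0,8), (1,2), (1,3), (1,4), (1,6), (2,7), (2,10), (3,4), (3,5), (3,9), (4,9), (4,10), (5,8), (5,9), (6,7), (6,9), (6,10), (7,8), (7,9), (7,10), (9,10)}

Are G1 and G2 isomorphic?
No, not isomorphic

The graphs are NOT isomorphic.

Degrees in G1: deg(0)=4, deg(1)=2, deg(2)=7, deg(3)=5, deg(4)=4, deg(5)=6, deg(6)=5, deg(7)=5, deg(8)=5, deg(9)=4, deg(10)=5.
Sorted degree sequence of G1: [7, 6, 5, 5, 5, 5, 5, 4, 4, 4, 2].
Degrees in G2: deg(0)=6, deg(1)=5, deg(2)=4, deg(3)=5, deg(4)=5, deg(5)=3, deg(6)=5, deg(7)=5, deg(8)=3, deg(9)=6, deg(10)=5.
Sorted degree sequence of G2: [6, 6, 5, 5, 5, 5, 5, 5, 4, 3, 3].
The (sorted) degree sequence is an isomorphism invariant, so since G1 and G2 have different degree sequences they cannot be isomorphic.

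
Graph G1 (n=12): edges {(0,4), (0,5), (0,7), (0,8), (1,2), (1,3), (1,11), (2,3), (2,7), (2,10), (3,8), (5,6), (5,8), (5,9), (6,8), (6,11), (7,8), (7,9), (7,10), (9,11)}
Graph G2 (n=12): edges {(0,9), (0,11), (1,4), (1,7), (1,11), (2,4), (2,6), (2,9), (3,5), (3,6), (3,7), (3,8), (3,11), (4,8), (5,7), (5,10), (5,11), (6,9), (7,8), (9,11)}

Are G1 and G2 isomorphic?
Yes, isomorphic

The graphs are isomorphic.
One valid mapping φ: V(G1) → V(G2): 0→5, 1→2, 2→9, 3→6, 4→10, 5→7, 6→8, 7→11, 8→3, 9→1, 10→0, 11→4

Verify φ preserves adjacency — for each edge of G1, its image is an edge of G2:
  (0,4) → (φ(0),φ(4)) = (5,10) ∈ E(G2) ✓
  (0,5) → (φ(0),φ(5)) = (5,7) ∈ E(G2) ✓
  (0,7) → (φ(0),φ(7)) = (5,11) ∈ E(G2) ✓
  (0,8) → (φ(0),φ(8)) = (3,5) ∈ E(G2) ✓
  (1,2) → (φ(1),φ(2)) = (2,9) ∈ E(G2) ✓
  (1,3) → (φ(1),φ(3)) = (2,6) ∈ E(G2) ✓
  (1,11) → (φ(1),φ(11)) = (2,4) ∈ E(G2) ✓
  (2,3) → (φ(2),φ(3)) = (6,9) ∈ E(G2) ✓
  (2,7) → (φ(2),φ(7)) = (9,11) ∈ E(G2) ✓
  (2,10) → (φ(2),φ(10)) = (0,9) ∈ E(G2) ✓
  (3,8) → (φ(3),φ(8)) = (3,6) ∈ E(G2) ✓
  (5,6) → (φ(5),φ(6)) = (7,8) ∈ E(G2) ✓
  (5,8) → (φ(5),φ(8)) = (3,7) ∈ E(G2) ✓
  (5,9) → (φ(5),φ(9)) = (1,7) ∈ E(G2) ✓
  (6,8) → (φ(6),φ(8)) = (3,8) ∈ E(G2) ✓
  (6,11) → (φ(6),φ(11)) = (4,8) ∈ E(G2) ✓
  (7,8) → (φ(7),φ(8)) = (3,11) ∈ E(G2) ✓
  (7,9) → (φ(7),φ(9)) = (1,11) ∈ E(G2) ✓
  (7,10) → (φ(7),φ(10)) = (0,11) ∈ E(G2) ✓
  (9,11) → (φ(9),φ(11)) = (1,4) ∈ E(G2) ✓
All 20 edges of G1 map to edges of G2, and |E(G1)| = |E(G2)| = 20, so φ is a bijection on edges as well as vertices. Hence G1 ≅ G2.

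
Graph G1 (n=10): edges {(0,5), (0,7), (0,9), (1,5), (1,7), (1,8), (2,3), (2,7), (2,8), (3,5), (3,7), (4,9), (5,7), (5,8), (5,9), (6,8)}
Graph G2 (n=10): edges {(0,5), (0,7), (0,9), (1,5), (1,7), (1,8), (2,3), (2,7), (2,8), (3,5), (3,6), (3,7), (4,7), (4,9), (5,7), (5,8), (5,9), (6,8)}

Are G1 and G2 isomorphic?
No, not isomorphic

The graphs are NOT isomorphic.

Counting edges: G1 has 16 edge(s); G2 has 18 edge(s).
Edge count is an isomorphism invariant (a bijection on vertices induces a bijection on edges), so differing edge counts rule out isomorphism.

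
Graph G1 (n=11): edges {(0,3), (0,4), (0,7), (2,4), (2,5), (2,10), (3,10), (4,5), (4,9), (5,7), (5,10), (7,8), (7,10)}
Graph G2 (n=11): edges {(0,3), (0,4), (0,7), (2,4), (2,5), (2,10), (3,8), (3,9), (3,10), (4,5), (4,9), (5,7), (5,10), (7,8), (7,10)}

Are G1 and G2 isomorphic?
No, not isomorphic

The graphs are NOT isomorphic.

Counting edges: G1 has 13 edge(s); G2 has 15 edge(s).
Edge count is an isomorphism invariant (a bijection on vertices induces a bijection on edges), so differing edge counts rule out isomorphism.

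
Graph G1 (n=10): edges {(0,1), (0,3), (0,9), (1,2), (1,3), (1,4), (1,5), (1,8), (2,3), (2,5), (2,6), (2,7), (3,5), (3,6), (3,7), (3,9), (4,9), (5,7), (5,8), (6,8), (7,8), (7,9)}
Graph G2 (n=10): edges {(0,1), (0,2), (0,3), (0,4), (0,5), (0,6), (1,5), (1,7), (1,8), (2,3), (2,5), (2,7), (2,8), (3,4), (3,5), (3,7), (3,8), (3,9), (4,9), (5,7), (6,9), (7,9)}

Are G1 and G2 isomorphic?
Yes, isomorphic

The graphs are isomorphic.
One valid mapping φ: V(G1) → V(G2): 0→4, 1→0, 2→2, 3→3, 4→6, 5→5, 6→8, 7→7, 8→1, 9→9

Verify φ preserves adjacency — for each edge of G1, its image is an edge of G2:
  (0,1) → (φ(0),φ(1)) = (0,4) ∈ E(G2) ✓
  (0,3) → (φ(0),φ(3)) = (3,4) ∈ E(G2) ✓
  (0,9) → (φ(0),φ(9)) = (4,9) ∈ E(G2) ✓
  (1,2) → (φ(1),φ(2)) = (0,2) ∈ E(G2) ✓
  (1,3) → (φ(1),φ(3)) = (0,3) ∈ E(G2) ✓
  (1,4) → (φ(1),φ(4)) = (0,6) ∈ E(G2) ✓
  (1,5) → (φ(1),φ(5)) = (0,5) ∈ E(G2) ✓
  (1,8) → (φ(1),φ(8)) = (0,1) ∈ E(G2) ✓
  (2,3) → (φ(2),φ(3)) = (2,3) ∈ E(G2) ✓
  (2,5) → (φ(2),φ(5)) = (2,5) ∈ E(G2) ✓
  (2,6) → (φ(2),φ(6)) = (2,8) ∈ E(G2) ✓
  (2,7) → (φ(2),φ(7)) = (2,7) ∈ E(G2) ✓
  (3,5) → (φ(3),φ(5)) = (3,5) ∈ E(G2) ✓
  (3,6) → (φ(3),φ(6)) = (3,8) ∈ E(G2) ✓
  (3,7) → (φ(3),φ(7)) = (3,7) ∈ E(G2) ✓
  (3,9) → (φ(3),φ(9)) = (3,9) ∈ E(G2) ✓
  (4,9) → (φ(4),φ(9)) = (6,9) ∈ E(G2) ✓
  (5,7) → (φ(5),φ(7)) = (5,7) ∈ E(G2) ✓
  (5,8) → (φ(5),φ(8)) = (1,5) ∈ E(G2) ✓
  (6,8) → (φ(6),φ(8)) = (1,8) ∈ E(G2) ✓
  (7,8) → (φ(7),φ(8)) = (1,7) ∈ E(G2) ✓
  (7,9) → (φ(7),φ(9)) = (7,9) ∈ E(G2) ✓
All 22 edges of G1 map to edges of G2, and |E(G1)| = |E(G2)| = 22, so φ is a bijection on edges as well as vertices. Hence G1 ≅ G2.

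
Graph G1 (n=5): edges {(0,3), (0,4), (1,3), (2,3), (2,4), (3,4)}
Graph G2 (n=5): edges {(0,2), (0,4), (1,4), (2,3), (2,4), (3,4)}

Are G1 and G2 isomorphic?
Yes, isomorphic

The graphs are isomorphic.
One valid mapping φ: V(G1) → V(G2): 0→0, 1→1, 2→3, 3→4, 4→2

Verify φ preserves adjacency — for each edge of G1, its image is an edge of G2:
  (0,3) → (φ(0),φ(3)) = (0,4) ∈ E(G2) ✓
  (0,4) → (φ(0),φ(4)) = (0,2) ∈ E(G2) ✓
  (1,3) → (φ(1),φ(3)) = (1,4) ∈ E(G2) ✓
  (2,3) → (φ(2),φ(3)) = (3,4) ∈ E(G2) ✓
  (2,4) → (φ(2),φ(4)) = (2,3) ∈ E(G2) ✓
  (3,4) → (φ(3),φ(4)) = (2,4) ∈ E(G2) ✓
All 6 edges of G1 map to edges of G2, and |E(G1)| = |E(G2)| = 6, so φ is a bijection on edges as well as vertices. Hence G1 ≅ G2.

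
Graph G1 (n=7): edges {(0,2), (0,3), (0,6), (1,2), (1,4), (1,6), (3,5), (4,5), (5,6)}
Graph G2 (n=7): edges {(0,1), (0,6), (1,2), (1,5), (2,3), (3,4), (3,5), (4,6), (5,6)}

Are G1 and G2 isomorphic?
Yes, isomorphic

The graphs are isomorphic.
One valid mapping φ: V(G1) → V(G2): 0→6, 1→3, 2→4, 3→0, 4→2, 5→1, 6→5

Verify φ preserves adjacency — for each edge of G1, its image is an edge of G2:
  (0,2) → (φ(0),φ(2)) = (4,6) ∈ E(G2) ✓
  (0,3) → (φ(0),φ(3)) = (0,6) ∈ E(G2) ✓
  (0,6) → (φ(0),φ(6)) = (5,6) ∈ E(G2) ✓
  (1,2) → (φ(1),φ(2)) = (3,4) ∈ E(G2) ✓
  (1,4) → (φ(1),φ(4)) = (2,3) ∈ E(G2) ✓
  (1,6) → (φ(1),φ(6)) = (3,5) ∈ E(G2) ✓
  (3,5) → (φ(3),φ(5)) = (0,1) ∈ E(G2) ✓
  (4,5) → (φ(4),φ(5)) = (1,2) ∈ E(G2) ✓
  (5,6) → (φ(5),φ(6)) = (1,5) ∈ E(G2) ✓
All 9 edges of G1 map to edges of G2, and |E(G1)| = |E(G2)| = 9, so φ is a bijection on edges as well as vertices. Hence G1 ≅ G2.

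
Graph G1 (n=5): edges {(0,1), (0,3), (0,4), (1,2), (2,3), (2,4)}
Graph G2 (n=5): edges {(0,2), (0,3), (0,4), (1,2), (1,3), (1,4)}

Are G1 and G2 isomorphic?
Yes, isomorphic

The graphs are isomorphic.
One valid mapping φ: V(G1) → V(G2): 0→0, 1→4, 2→1, 3→3, 4→2

Verify φ preserves adjacency — for each edge of G1, its image is an edge of G2:
  (0,1) → (φ(0),φ(1)) = (0,4) ∈ E(G2) ✓
  (0,3) → (φ(0),φ(3)) = (0,3) ∈ E(G2) ✓
  (0,4) → (φ(0),φ(4)) = (0,2) ∈ E(G2) ✓
  (1,2) → (φ(1),φ(2)) = (1,4) ∈ E(G2) ✓
  (2,3) → (φ(2),φ(3)) = (1,3) ∈ E(G2) ✓
  (2,4) → (φ(2),φ(4)) = (1,2) ∈ E(G2) ✓
All 6 edges of G1 map to edges of G2, and |E(G1)| = |E(G2)| = 6, so φ is a bijection on edges as well as vertices. Hence G1 ≅ G2.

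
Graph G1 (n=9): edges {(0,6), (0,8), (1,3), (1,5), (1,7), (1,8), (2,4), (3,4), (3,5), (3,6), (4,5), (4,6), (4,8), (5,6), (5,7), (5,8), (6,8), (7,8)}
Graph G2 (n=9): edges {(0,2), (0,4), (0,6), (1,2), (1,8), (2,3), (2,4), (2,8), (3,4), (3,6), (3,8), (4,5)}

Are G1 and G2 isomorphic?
No, not isomorphic

The graphs are NOT isomorphic.

Counting triangles (3-cliques): G1 has 13, G2 has 4.
Triangle count is an isomorphism invariant, so differing triangle counts rule out isomorphism.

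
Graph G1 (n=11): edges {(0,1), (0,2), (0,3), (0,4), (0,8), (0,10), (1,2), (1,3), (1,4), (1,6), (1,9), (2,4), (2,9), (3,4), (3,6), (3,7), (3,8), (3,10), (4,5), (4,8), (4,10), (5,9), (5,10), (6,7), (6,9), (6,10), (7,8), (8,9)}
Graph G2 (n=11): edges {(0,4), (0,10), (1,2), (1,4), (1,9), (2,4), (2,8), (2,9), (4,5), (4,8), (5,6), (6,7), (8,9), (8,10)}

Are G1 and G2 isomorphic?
No, not isomorphic

The graphs are NOT isomorphic.

Connected components of G1: 1 component(s) with vertex sets [[0, 1, 2, 3, 4, 5, 6, 7, 8, 9, 10]], sizes [11].
Connected components of G2: 2 component(s) with vertex sets [[3], [0, 1, 2, 4, 5, 6, 7, 8, 9, 10]], sizes [1, 10].
The number of connected components (and the multiset of component sizes) is an isomorphism invariant — an isomorphism maps each component of G1 bijectively onto a component of G2. Since G1 has 1 component(s) and G2 has 2, they cannot be isomorphic.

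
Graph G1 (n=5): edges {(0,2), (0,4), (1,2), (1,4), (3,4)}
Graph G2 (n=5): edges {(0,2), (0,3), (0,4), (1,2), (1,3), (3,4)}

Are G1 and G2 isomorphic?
No, not isomorphic

The graphs are NOT isomorphic.

Counting triangles (3-cliques): G1 has 0, G2 has 1.
Triangle count is an isomorphism invariant, so differing triangle counts rule out isomorphism.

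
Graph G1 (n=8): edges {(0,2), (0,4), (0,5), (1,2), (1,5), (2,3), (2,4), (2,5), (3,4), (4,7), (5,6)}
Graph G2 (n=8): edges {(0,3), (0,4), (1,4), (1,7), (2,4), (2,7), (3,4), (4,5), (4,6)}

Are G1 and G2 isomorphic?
No, not isomorphic

The graphs are NOT isomorphic.

Degrees in G1: deg(0)=3, deg(1)=2, deg(2)=5, deg(3)=2, deg(4)=4, deg(5)=4, deg(6)=1, deg(7)=1.
Sorted degree sequence of G1: [5, 4, 4, 3, 2, 2, 1, 1].
Degrees in G2: deg(0)=2, deg(1)=2, deg(2)=2, deg(3)=2, deg(4)=6, deg(5)=1, deg(6)=1, deg(7)=2.
Sorted degree sequence of G2: [6, 2, 2, 2, 2, 2, 1, 1].
The (sorted) degree sequence is an isomorphism invariant, so since G1 and G2 have different degree sequences they cannot be isomorphic.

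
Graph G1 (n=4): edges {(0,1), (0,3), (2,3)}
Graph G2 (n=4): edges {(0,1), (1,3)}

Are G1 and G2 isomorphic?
No, not isomorphic

The graphs are NOT isomorphic.

Degrees in G1: deg(0)=2, deg(1)=1, deg(2)=1, deg(3)=2.
Sorted degree sequence of G1: [2, 2, 1, 1].
Degrees in G2: deg(0)=1, deg(1)=2, deg(2)=0, deg(3)=1.
Sorted degree sequence of G2: [2, 1, 1, 0].
The (sorted) degree sequence is an isomorphism invariant, so since G1 and G2 have different degree sequences they cannot be isomorphic.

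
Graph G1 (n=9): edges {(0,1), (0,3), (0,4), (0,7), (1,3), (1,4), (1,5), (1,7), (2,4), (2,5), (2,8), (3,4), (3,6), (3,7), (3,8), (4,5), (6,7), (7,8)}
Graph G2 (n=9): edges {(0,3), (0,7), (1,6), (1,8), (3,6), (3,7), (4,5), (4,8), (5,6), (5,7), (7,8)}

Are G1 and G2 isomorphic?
No, not isomorphic

The graphs are NOT isomorphic.

Connected components of G1: 1 component(s) with vertex sets [[0, 1, 2, 3, 4, 5, 6, 7, 8]], sizes [9].
Connected components of G2: 2 component(s) with vertex sets [[2], [0, 1, 3, 4, 5, 6, 7, 8]], sizes [1, 8].
The number of connected components (and the multiset of component sizes) is an isomorphism invariant — an isomorphism maps each component of G1 bijectively onto a component of G2. Since G1 has 1 component(s) and G2 has 2, they cannot be isomorphic.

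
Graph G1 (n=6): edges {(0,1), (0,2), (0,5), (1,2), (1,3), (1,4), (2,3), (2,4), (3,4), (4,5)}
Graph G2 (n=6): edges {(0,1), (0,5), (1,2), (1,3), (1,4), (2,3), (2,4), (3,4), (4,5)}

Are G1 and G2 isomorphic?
No, not isomorphic

The graphs are NOT isomorphic.

Counting edges: G1 has 10 edge(s); G2 has 9 edge(s).
Edge count is an isomorphism invariant (a bijection on vertices induces a bijection on edges), so differing edge counts rule out isomorphism.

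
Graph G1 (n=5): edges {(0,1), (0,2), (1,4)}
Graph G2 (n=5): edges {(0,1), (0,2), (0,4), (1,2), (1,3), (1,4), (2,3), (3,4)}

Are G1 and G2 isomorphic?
No, not isomorphic

The graphs are NOT isomorphic.

Counting triangles (3-cliques): G1 has 0, G2 has 4.
Triangle count is an isomorphism invariant, so differing triangle counts rule out isomorphism.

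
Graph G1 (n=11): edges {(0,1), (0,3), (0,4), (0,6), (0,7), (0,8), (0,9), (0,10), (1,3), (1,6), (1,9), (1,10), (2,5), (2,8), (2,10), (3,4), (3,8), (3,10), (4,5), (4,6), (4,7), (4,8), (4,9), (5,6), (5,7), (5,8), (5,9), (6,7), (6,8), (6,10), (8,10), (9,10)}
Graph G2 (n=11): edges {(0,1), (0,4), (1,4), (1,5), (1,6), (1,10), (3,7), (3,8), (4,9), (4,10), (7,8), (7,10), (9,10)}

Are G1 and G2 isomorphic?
No, not isomorphic

The graphs are NOT isomorphic.

Connected components of G1: 1 component(s) with vertex sets [[0, 1, 2, 3, 4, 5, 6, 7, 8, 9, 10]], sizes [11].
Connected components of G2: 2 component(s) with vertex sets [[2], [0, 1, 3, 4, 5, 6, 7, 8, 9, 10]], sizes [1, 10].
The number of connected components (and the multiset of component sizes) is an isomorphism invariant — an isomorphism maps each component of G1 bijectively onto a component of G2. Since G1 has 1 component(s) and G2 has 2, they cannot be isomorphic.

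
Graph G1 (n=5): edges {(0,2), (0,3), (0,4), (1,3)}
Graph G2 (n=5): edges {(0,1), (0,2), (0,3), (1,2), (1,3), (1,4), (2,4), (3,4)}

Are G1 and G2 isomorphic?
No, not isomorphic

The graphs are NOT isomorphic.

Degrees in G1: deg(0)=3, deg(1)=1, deg(2)=1, deg(3)=2, deg(4)=1.
Sorted degree sequence of G1: [3, 2, 1, 1, 1].
Degrees in G2: deg(0)=3, deg(1)=4, deg(2)=3, deg(3)=3, deg(4)=3.
Sorted degree sequence of G2: [4, 3, 3, 3, 3].
The (sorted) degree sequence is an isomorphism invariant, so since G1 and G2 have different degree sequences they cannot be isomorphic.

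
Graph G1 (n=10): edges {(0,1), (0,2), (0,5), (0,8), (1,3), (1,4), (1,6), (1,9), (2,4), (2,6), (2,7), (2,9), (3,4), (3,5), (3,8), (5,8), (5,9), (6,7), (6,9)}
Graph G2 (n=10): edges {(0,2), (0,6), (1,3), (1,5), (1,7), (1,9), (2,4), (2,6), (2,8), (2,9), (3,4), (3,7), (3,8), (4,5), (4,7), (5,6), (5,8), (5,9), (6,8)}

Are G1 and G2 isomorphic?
Yes, isomorphic

The graphs are isomorphic.
One valid mapping φ: V(G1) → V(G2): 0→4, 1→5, 2→2, 3→1, 4→9, 5→3, 6→6, 7→0, 8→7, 9→8

Verify φ preserves adjacency — for each edge of G1, its image is an edge of G2:
  (0,1) → (φ(0),φ(1)) = (4,5) ∈ E(G2) ✓
  (0,2) → (φ(0),φ(2)) = (2,4) ∈ E(G2) ✓
  (0,5) → (φ(0),φ(5)) = (3,4) ∈ E(G2) ✓
  (0,8) → (φ(0),φ(8)) = (4,7) ∈ E(G2) ✓
  (1,3) → (φ(1),φ(3)) = (1,5) ∈ E(G2) ✓
  (1,4) → (φ(1),φ(4)) = (5,9) ∈ E(G2) ✓
  (1,6) → (φ(1),φ(6)) = (5,6) ∈ E(G2) ✓
  (1,9) → (φ(1),φ(9)) = (5,8) ∈ E(G2) ✓
  (2,4) → (φ(2),φ(4)) = (2,9) ∈ E(G2) ✓
  (2,6) → (φ(2),φ(6)) = (2,6) ∈ E(G2) ✓
  (2,7) → (φ(2),φ(7)) = (0,2) ∈ E(G2) ✓
  (2,9) → (φ(2),φ(9)) = (2,8) ∈ E(G2) ✓
  (3,4) → (φ(3),φ(4)) = (1,9) ∈ E(G2) ✓
  (3,5) → (φ(3),φ(5)) = (1,3) ∈ E(G2) ✓
  (3,8) → (φ(3),φ(8)) = (1,7) ∈ E(G2) ✓
  (5,8) → (φ(5),φ(8)) = (3,7) ∈ E(G2) ✓
  (5,9) → (φ(5),φ(9)) = (3,8) ∈ E(G2) ✓
  (6,7) → (φ(6),φ(7)) = (0,6) ∈ E(G2) ✓
  (6,9) → (φ(6),φ(9)) = (6,8) ∈ E(G2) ✓
All 19 edges of G1 map to edges of G2, and |E(G1)| = |E(G2)| = 19, so φ is a bijection on edges as well as vertices. Hence G1 ≅ G2.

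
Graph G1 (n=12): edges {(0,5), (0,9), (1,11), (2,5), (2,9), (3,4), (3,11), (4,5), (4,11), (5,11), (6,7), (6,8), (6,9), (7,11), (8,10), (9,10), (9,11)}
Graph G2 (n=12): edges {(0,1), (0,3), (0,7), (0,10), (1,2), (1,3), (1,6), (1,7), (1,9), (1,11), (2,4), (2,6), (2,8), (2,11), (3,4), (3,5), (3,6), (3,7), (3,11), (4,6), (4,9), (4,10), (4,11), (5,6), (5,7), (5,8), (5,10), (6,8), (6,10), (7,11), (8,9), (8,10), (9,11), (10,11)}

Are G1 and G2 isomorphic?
No, not isomorphic

The graphs are NOT isomorphic.

Counting triangles (3-cliques): G1 has 2, G2 has 25.
Triangle count is an isomorphism invariant, so differing triangle counts rule out isomorphism.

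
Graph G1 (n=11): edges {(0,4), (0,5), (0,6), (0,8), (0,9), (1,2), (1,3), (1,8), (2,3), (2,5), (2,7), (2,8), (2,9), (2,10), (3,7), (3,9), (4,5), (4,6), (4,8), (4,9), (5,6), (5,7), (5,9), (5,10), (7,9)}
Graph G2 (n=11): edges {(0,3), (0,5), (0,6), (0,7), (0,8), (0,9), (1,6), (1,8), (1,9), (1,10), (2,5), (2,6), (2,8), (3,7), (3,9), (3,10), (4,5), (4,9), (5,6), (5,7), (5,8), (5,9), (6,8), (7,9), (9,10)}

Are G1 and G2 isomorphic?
Yes, isomorphic

The graphs are isomorphic.
One valid mapping φ: V(G1) → V(G2): 0→8, 1→10, 2→9, 3→3, 4→6, 5→5, 6→2, 7→7, 8→1, 9→0, 10→4

Verify φ preserves adjacency — for each edge of G1, its image is an edge of G2:
  (0,4) → (φ(0),φ(4)) = (6,8) ∈ E(G2) ✓
  (0,5) → (φ(0),φ(5)) = (5,8) ∈ E(G2) ✓
  (0,6) → (φ(0),φ(6)) = (2,8) ∈ E(G2) ✓
  (0,8) → (φ(0),φ(8)) = (1,8) ∈ E(G2) ✓
  (0,9) → (φ(0),φ(9)) = (0,8) ∈ E(G2) ✓
  (1,2) → (φ(1),φ(2)) = (9,10) ∈ E(G2) ✓
  (1,3) → (φ(1),φ(3)) = (3,10) ∈ E(G2) ✓
  (1,8) → (φ(1),φ(8)) = (1,10) ∈ E(G2) ✓
  (2,3) → (φ(2),φ(3)) = (3,9) ∈ E(G2) ✓
  (2,5) → (φ(2),φ(5)) = (5,9) ∈ E(G2) ✓
  (2,7) → (φ(2),φ(7)) = (7,9) ∈ E(G2) ✓
  (2,8) → (φ(2),φ(8)) = (1,9) ∈ E(G2) ✓
  (2,9) → (φ(2),φ(9)) = (0,9) ∈ E(G2) ✓
  (2,10) → (φ(2),φ(10)) = (4,9) ∈ E(G2) ✓
  (3,7) → (φ(3),φ(7)) = (3,7) ∈ E(G2) ✓
  (3,9) → (φ(3),φ(9)) = (0,3) ∈ E(G2) ✓
  (4,5) → (φ(4),φ(5)) = (5,6) ∈ E(G2) ✓
  (4,6) → (φ(4),φ(6)) = (2,6) ∈ E(G2) ✓
  (4,8) → (φ(4),φ(8)) = (1,6) ∈ E(G2) ✓
  (4,9) → (φ(4),φ(9)) = (0,6) ∈ E(G2) ✓
  (5,6) → (φ(5),φ(6)) = (2,5) ∈ E(G2) ✓
  (5,7) → (φ(5),φ(7)) = (5,7) ∈ E(G2) ✓
  (5,9) → (φ(5),φ(9)) = (0,5) ∈ E(G2) ✓
  (5,10) → (φ(5),φ(10)) = (4,5) ∈ E(G2) ✓
  (7,9) → (φ(7),φ(9)) = (0,7) ∈ E(G2) ✓
All 25 edges of G1 map to edges of G2, and |E(G1)| = |E(G2)| = 25, so φ is a bijection on edges as well as vertices. Hence G1 ≅ G2.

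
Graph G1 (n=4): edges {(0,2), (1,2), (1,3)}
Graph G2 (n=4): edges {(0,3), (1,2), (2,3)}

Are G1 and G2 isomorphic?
Yes, isomorphic

The graphs are isomorphic.
One valid mapping φ: V(G1) → V(G2): 0→1, 1→3, 2→2, 3→0

Verify φ preserves adjacency — for each edge of G1, its image is an edge of G2:
  (0,2) → (φ(0),φ(2)) = (1,2) ∈ E(G2) ✓
  (1,2) → (φ(1),φ(2)) = (2,3) ∈ E(G2) ✓
  (1,3) → (φ(1),φ(3)) = (0,3) ∈ E(G2) ✓
All 3 edges of G1 map to edges of G2, and |E(G1)| = |E(G2)| = 3, so φ is a bijection on edges as well as vertices. Hence G1 ≅ G2.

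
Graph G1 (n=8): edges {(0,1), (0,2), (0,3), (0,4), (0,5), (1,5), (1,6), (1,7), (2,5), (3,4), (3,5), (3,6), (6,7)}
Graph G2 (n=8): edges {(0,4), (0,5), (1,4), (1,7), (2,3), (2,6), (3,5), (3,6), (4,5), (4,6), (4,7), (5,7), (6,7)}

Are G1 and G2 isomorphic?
Yes, isomorphic

The graphs are isomorphic.
One valid mapping φ: V(G1) → V(G2): 0→4, 1→6, 2→1, 3→5, 4→0, 5→7, 6→3, 7→2

Verify φ preserves adjacency — for each edge of G1, its image is an edge of G2:
  (0,1) → (φ(0),φ(1)) = (4,6) ∈ E(G2) ✓
  (0,2) → (φ(0),φ(2)) = (1,4) ∈ E(G2) ✓
  (0,3) → (φ(0),φ(3)) = (4,5) ∈ E(G2) ✓
  (0,4) → (φ(0),φ(4)) = (0,4) ∈ E(G2) ✓
  (0,5) → (φ(0),φ(5)) = (4,7) ∈ E(G2) ✓
  (1,5) → (φ(1),φ(5)) = (6,7) ∈ E(G2) ✓
  (1,6) → (φ(1),φ(6)) = (3,6) ∈ E(G2) ✓
  (1,7) → (φ(1),φ(7)) = (2,6) ∈ E(G2) ✓
  (2,5) → (φ(2),φ(5)) = (1,7) ∈ E(G2) ✓
  (3,4) → (φ(3),φ(4)) = (0,5) ∈ E(G2) ✓
  (3,5) → (φ(3),φ(5)) = (5,7) ∈ E(G2) ✓
  (3,6) → (φ(3),φ(6)) = (3,5) ∈ E(G2) ✓
  (6,7) → (φ(6),φ(7)) = (2,3) ∈ E(G2) ✓
All 13 edges of G1 map to edges of G2, and |E(G1)| = |E(G2)| = 13, so φ is a bijection on edges as well as vertices. Hence G1 ≅ G2.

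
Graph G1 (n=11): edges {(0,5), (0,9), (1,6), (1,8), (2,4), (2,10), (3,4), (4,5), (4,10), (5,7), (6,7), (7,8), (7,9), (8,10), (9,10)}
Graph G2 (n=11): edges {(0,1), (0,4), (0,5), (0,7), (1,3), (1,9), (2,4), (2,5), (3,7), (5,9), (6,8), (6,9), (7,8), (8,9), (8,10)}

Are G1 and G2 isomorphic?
Yes, isomorphic

The graphs are isomorphic.
One valid mapping φ: V(G1) → V(G2): 0→3, 1→2, 2→6, 3→10, 4→8, 5→7, 6→4, 7→0, 8→5, 9→1, 10→9

Verify φ preserves adjacency — for each edge of G1, its image is an edge of G2:
  (0,5) → (φ(0),φ(5)) = (3,7) ∈ E(G2) ✓
  (0,9) → (φ(0),φ(9)) = (1,3) ∈ E(G2) ✓
  (1,6) → (φ(1),φ(6)) = (2,4) ∈ E(G2) ✓
  (1,8) → (φ(1),φ(8)) = (2,5) ∈ E(G2) ✓
  (2,4) → (φ(2),φ(4)) = (6,8) ∈ E(G2) ✓
  (2,10) → (φ(2),φ(10)) = (6,9) ∈ E(G2) ✓
  (3,4) → (φ(3),φ(4)) = (8,10) ∈ E(G2) ✓
  (4,5) → (φ(4),φ(5)) = (7,8) ∈ E(G2) ✓
  (4,10) → (φ(4),φ(10)) = (8,9) ∈ E(G2) ✓
  (5,7) → (φ(5),φ(7)) = (0,7) ∈ E(G2) ✓
  (6,7) → (φ(6),φ(7)) = (0,4) ∈ E(G2) ✓
  (7,8) → (φ(7),φ(8)) = (0,5) ∈ E(G2) ✓
  (7,9) → (φ(7),φ(9)) = (0,1) ∈ E(G2) ✓
  (8,10) → (φ(8),φ(10)) = (5,9) ∈ E(G2) ✓
  (9,10) → (φ(9),φ(10)) = (1,9) ∈ E(G2) ✓
All 15 edges of G1 map to edges of G2, and |E(G1)| = |E(G2)| = 15, so φ is a bijection on edges as well as vertices. Hence G1 ≅ G2.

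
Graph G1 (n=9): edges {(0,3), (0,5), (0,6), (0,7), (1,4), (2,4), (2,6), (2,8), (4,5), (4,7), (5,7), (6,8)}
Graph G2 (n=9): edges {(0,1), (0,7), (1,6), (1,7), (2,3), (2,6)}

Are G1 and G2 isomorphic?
No, not isomorphic

The graphs are NOT isomorphic.

Connected components of G1: 1 component(s) with vertex sets [[0, 1, 2, 3, 4, 5, 6, 7, 8]], sizes [9].
Connected components of G2: 4 component(s) with vertex sets [[4], [5], [8], [0, 1, 2, 3, 6, 7]], sizes [1, 1, 1, 6].
The number of connected components (and the multiset of component sizes) is an isomorphism invariant — an isomorphism maps each component of G1 bijectively onto a component of G2. Since G1 has 1 component(s) and G2 has 4, they cannot be isomorphic.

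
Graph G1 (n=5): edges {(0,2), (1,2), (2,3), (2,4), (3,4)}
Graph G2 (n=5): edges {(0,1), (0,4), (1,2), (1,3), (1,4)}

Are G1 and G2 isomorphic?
Yes, isomorphic

The graphs are isomorphic.
One valid mapping φ: V(G1) → V(G2): 0→2, 1→3, 2→1, 3→0, 4→4

Verify φ preserves adjacency — for each edge of G1, its image is an edge of G2:
  (0,2) → (φ(0),φ(2)) = (1,2) ∈ E(G2) ✓
  (1,2) → (φ(1),φ(2)) = (1,3) ∈ E(G2) ✓
  (2,3) → (φ(2),φ(3)) = (0,1) ∈ E(G2) ✓
  (2,4) → (φ(2),φ(4)) = (1,4) ∈ E(G2) ✓
  (3,4) → (φ(3),φ(4)) = (0,4) ∈ E(G2) ✓
All 5 edges of G1 map to edges of G2, and |E(G1)| = |E(G2)| = 5, so φ is a bijection on edges as well as vertices. Hence G1 ≅ G2.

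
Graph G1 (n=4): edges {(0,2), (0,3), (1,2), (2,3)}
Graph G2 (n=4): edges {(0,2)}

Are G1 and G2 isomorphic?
No, not isomorphic

The graphs are NOT isomorphic.

Degrees in G1: deg(0)=2, deg(1)=1, deg(2)=3, deg(3)=2.
Sorted degree sequence of G1: [3, 2, 2, 1].
Degrees in G2: deg(0)=1, deg(1)=0, deg(2)=1, deg(3)=0.
Sorted degree sequence of G2: [1, 1, 0, 0].
The (sorted) degree sequence is an isomorphism invariant, so since G1 and G2 have different degree sequences they cannot be isomorphic.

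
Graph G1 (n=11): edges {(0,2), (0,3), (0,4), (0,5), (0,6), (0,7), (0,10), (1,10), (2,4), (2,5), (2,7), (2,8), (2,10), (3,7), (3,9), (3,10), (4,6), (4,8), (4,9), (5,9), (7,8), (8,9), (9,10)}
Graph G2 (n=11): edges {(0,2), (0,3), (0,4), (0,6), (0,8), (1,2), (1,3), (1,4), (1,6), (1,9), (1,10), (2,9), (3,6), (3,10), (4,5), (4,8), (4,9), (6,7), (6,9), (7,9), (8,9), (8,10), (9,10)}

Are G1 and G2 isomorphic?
Yes, isomorphic

The graphs are isomorphic.
One valid mapping φ: V(G1) → V(G2): 0→9, 1→5, 2→1, 3→8, 4→6, 5→2, 6→7, 7→10, 8→3, 9→0, 10→4

Verify φ preserves adjacency — for each edge of G1, its image is an edge of G2:
  (0,2) → (φ(0),φ(2)) = (1,9) ∈ E(G2) ✓
  (0,3) → (φ(0),φ(3)) = (8,9) ∈ E(G2) ✓
  (0,4) → (φ(0),φ(4)) = (6,9) ∈ E(G2) ✓
  (0,5) → (φ(0),φ(5)) = (2,9) ∈ E(G2) ✓
  (0,6) → (φ(0),φ(6)) = (7,9) ∈ E(G2) ✓
  (0,7) → (φ(0),φ(7)) = (9,10) ∈ E(G2) ✓
  (0,10) → (φ(0),φ(10)) = (4,9) ∈ E(G2) ✓
  (1,10) → (φ(1),φ(10)) = (4,5) ∈ E(G2) ✓
  (2,4) → (φ(2),φ(4)) = (1,6) ∈ E(G2) ✓
  (2,5) → (φ(2),φ(5)) = (1,2) ∈ E(G2) ✓
  (2,7) → (φ(2),φ(7)) = (1,10) ∈ E(G2) ✓
  (2,8) → (φ(2),φ(8)) = (1,3) ∈ E(G2) ✓
  (2,10) → (φ(2),φ(10)) = (1,4) ∈ E(G2) ✓
  (3,7) → (φ(3),φ(7)) = (8,10) ∈ E(G2) ✓
  (3,9) → (φ(3),φ(9)) = (0,8) ∈ E(G2) ✓
  (3,10) → (φ(3),φ(10)) = (4,8) ∈ E(G2) ✓
  (4,6) → (φ(4),φ(6)) = (6,7) ∈ E(G2) ✓
  (4,8) → (φ(4),φ(8)) = (3,6) ∈ E(G2) ✓
  (4,9) → (φ(4),φ(9)) = (0,6) ∈ E(G2) ✓
  (5,9) → (φ(5),φ(9)) = (0,2) ∈ E(G2) ✓
  (7,8) → (φ(7),φ(8)) = (3,10) ∈ E(G2) ✓
  (8,9) → (φ(8),φ(9)) = (0,3) ∈ E(G2) ✓
  (9,10) → (φ(9),φ(10)) = (0,4) ∈ E(G2) ✓
All 23 edges of G1 map to edges of G2, and |E(G1)| = |E(G2)| = 23, so φ is a bijection on edges as well as vertices. Hence G1 ≅ G2.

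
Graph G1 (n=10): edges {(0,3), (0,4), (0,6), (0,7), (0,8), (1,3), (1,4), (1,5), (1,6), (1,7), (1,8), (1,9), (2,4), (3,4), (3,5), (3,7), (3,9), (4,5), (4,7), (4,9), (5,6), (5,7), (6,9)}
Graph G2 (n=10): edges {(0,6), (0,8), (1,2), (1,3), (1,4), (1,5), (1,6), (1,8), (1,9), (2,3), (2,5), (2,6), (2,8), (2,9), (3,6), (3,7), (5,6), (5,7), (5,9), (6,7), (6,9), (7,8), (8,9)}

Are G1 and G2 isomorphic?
Yes, isomorphic

The graphs are isomorphic.
One valid mapping φ: V(G1) → V(G2): 0→8, 1→6, 2→4, 3→2, 4→1, 5→5, 6→7, 7→9, 8→0, 9→3

Verify φ preserves adjacency — for each edge of G1, its image is an edge of G2:
  (0,3) → (φ(0),φ(3)) = (2,8) ∈ E(G2) ✓
  (0,4) → (φ(0),φ(4)) = (1,8) ∈ E(G2) ✓
  (0,6) → (φ(0),φ(6)) = (7,8) ∈ E(G2) ✓
  (0,7) → (φ(0),φ(7)) = (8,9) ∈ E(G2) ✓
  (0,8) → (φ(0),φ(8)) = (0,8) ∈ E(G2) ✓
  (1,3) → (φ(1),φ(3)) = (2,6) ∈ E(G2) ✓
  (1,4) → (φ(1),φ(4)) = (1,6) ∈ E(G2) ✓
  (1,5) → (φ(1),φ(5)) = (5,6) ∈ E(G2) ✓
  (1,6) → (φ(1),φ(6)) = (6,7) ∈ E(G2) ✓
  (1,7) → (φ(1),φ(7)) = (6,9) ∈ E(G2) ✓
  (1,8) → (φ(1),φ(8)) = (0,6) ∈ E(G2) ✓
  (1,9) → (φ(1),φ(9)) = (3,6) ∈ E(G2) ✓
  (2,4) → (φ(2),φ(4)) = (1,4) ∈ E(G2) ✓
  (3,4) → (φ(3),φ(4)) = (1,2) ∈ E(G2) ✓
  (3,5) → (φ(3),φ(5)) = (2,5) ∈ E(G2) ✓
  (3,7) → (φ(3),φ(7)) = (2,9) ∈ E(G2) ✓
  (3,9) → (φ(3),φ(9)) = (2,3) ∈ E(G2) ✓
  (4,5) → (φ(4),φ(5)) = (1,5) ∈ E(G2) ✓
  (4,7) → (φ(4),φ(7)) = (1,9) ∈ E(G2) ✓
  (4,9) → (φ(4),φ(9)) = (1,3) ∈ E(G2) ✓
  (5,6) → (φ(5),φ(6)) = (5,7) ∈ E(G2) ✓
  (5,7) → (φ(5),φ(7)) = (5,9) ∈ E(G2) ✓
  (6,9) → (φ(6),φ(9)) = (3,7) ∈ E(G2) ✓
All 23 edges of G1 map to edges of G2, and |E(G1)| = |E(G2)| = 23, so φ is a bijection on edges as well as vertices. Hence G1 ≅ G2.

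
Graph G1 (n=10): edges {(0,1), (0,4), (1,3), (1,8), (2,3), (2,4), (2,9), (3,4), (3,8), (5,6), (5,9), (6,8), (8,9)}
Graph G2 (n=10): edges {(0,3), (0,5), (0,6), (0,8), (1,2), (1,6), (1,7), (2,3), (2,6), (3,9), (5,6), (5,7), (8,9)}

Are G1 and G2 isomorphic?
Yes, isomorphic

The graphs are isomorphic.
One valid mapping φ: V(G1) → V(G2): 0→7, 1→5, 2→2, 3→6, 4→1, 5→9, 6→8, 7→4, 8→0, 9→3

Verify φ preserves adjacency — for each edge of G1, its image is an edge of G2:
  (0,1) → (φ(0),φ(1)) = (5,7) ∈ E(G2) ✓
  (0,4) → (φ(0),φ(4)) = (1,7) ∈ E(G2) ✓
  (1,3) → (φ(1),φ(3)) = (5,6) ∈ E(G2) ✓
  (1,8) → (φ(1),φ(8)) = (0,5) ∈ E(G2) ✓
  (2,3) → (φ(2),φ(3)) = (2,6) ∈ E(G2) ✓
  (2,4) → (φ(2),φ(4)) = (1,2) ∈ E(G2) ✓
  (2,9) → (φ(2),φ(9)) = (2,3) ∈ E(G2) ✓
  (3,4) → (φ(3),φ(4)) = (1,6) ∈ E(G2) ✓
  (3,8) → (φ(3),φ(8)) = (0,6) ∈ E(G2) ✓
  (5,6) → (φ(5),φ(6)) = (8,9) ∈ E(G2) ✓
  (5,9) → (φ(5),φ(9)) = (3,9) ∈ E(G2) ✓
  (6,8) → (φ(6),φ(8)) = (0,8) ∈ E(G2) ✓
  (8,9) → (φ(8),φ(9)) = (0,3) ∈ E(G2) ✓
All 13 edges of G1 map to edges of G2, and |E(G1)| = |E(G2)| = 13, so φ is a bijection on edges as well as vertices. Hence G1 ≅ G2.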